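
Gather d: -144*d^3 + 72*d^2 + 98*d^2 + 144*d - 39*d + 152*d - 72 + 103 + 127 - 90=-144*d^3 + 170*d^2 + 257*d + 68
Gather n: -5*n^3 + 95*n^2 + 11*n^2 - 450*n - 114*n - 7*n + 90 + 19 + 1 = -5*n^3 + 106*n^2 - 571*n + 110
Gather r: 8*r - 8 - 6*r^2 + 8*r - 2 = -6*r^2 + 16*r - 10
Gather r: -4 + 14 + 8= 18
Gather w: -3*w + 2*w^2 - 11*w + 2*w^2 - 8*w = 4*w^2 - 22*w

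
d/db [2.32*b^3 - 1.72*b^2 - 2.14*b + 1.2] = 6.96*b^2 - 3.44*b - 2.14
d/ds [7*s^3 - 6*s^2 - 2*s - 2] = 21*s^2 - 12*s - 2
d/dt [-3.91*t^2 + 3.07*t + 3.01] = 3.07 - 7.82*t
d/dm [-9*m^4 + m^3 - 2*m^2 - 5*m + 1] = -36*m^3 + 3*m^2 - 4*m - 5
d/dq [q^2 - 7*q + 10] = 2*q - 7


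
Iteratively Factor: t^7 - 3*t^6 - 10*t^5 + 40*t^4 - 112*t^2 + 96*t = (t + 2)*(t^6 - 5*t^5 + 40*t^3 - 80*t^2 + 48*t) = (t - 2)*(t + 2)*(t^5 - 3*t^4 - 6*t^3 + 28*t^2 - 24*t) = (t - 2)*(t + 2)*(t + 3)*(t^4 - 6*t^3 + 12*t^2 - 8*t) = (t - 2)^2*(t + 2)*(t + 3)*(t^3 - 4*t^2 + 4*t) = t*(t - 2)^2*(t + 2)*(t + 3)*(t^2 - 4*t + 4) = t*(t - 2)^3*(t + 2)*(t + 3)*(t - 2)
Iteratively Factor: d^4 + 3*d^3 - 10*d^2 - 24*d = (d)*(d^3 + 3*d^2 - 10*d - 24) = d*(d + 2)*(d^2 + d - 12) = d*(d - 3)*(d + 2)*(d + 4)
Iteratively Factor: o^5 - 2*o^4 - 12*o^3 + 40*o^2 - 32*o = (o + 4)*(o^4 - 6*o^3 + 12*o^2 - 8*o) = (o - 2)*(o + 4)*(o^3 - 4*o^2 + 4*o) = o*(o - 2)*(o + 4)*(o^2 - 4*o + 4) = o*(o - 2)^2*(o + 4)*(o - 2)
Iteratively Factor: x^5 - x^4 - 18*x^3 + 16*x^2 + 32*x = (x)*(x^4 - x^3 - 18*x^2 + 16*x + 32) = x*(x - 2)*(x^3 + x^2 - 16*x - 16) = x*(x - 2)*(x + 4)*(x^2 - 3*x - 4) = x*(x - 2)*(x + 1)*(x + 4)*(x - 4)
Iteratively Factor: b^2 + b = (b)*(b + 1)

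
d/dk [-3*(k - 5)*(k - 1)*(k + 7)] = -9*k^2 - 6*k + 111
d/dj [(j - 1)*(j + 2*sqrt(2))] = 2*j - 1 + 2*sqrt(2)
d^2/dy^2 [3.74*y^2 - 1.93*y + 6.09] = 7.48000000000000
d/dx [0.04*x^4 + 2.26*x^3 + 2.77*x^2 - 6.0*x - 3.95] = 0.16*x^3 + 6.78*x^2 + 5.54*x - 6.0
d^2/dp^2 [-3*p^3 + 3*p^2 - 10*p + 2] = 6 - 18*p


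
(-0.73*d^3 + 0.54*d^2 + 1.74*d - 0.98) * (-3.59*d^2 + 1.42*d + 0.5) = 2.6207*d^5 - 2.9752*d^4 - 5.8448*d^3 + 6.259*d^2 - 0.5216*d - 0.49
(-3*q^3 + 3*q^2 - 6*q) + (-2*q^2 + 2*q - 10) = -3*q^3 + q^2 - 4*q - 10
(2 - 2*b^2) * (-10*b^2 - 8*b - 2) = 20*b^4 + 16*b^3 - 16*b^2 - 16*b - 4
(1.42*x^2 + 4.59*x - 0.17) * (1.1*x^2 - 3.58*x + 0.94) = 1.562*x^4 - 0.0345999999999993*x^3 - 15.2844*x^2 + 4.9232*x - 0.1598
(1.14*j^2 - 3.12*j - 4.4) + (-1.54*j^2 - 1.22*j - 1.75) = -0.4*j^2 - 4.34*j - 6.15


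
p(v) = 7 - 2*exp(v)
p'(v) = -2*exp(v)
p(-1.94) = 6.71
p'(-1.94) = -0.29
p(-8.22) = 7.00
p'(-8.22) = -0.00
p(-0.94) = 6.22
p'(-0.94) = -0.78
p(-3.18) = 6.92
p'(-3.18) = -0.08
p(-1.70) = 6.63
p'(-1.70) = -0.37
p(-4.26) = 6.97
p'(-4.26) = -0.03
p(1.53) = -2.24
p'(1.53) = -9.24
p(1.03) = 1.40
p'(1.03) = -5.60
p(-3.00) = 6.90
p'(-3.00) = -0.10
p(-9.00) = 7.00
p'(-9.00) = 0.00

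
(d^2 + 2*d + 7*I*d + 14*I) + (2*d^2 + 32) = 3*d^2 + 2*d + 7*I*d + 32 + 14*I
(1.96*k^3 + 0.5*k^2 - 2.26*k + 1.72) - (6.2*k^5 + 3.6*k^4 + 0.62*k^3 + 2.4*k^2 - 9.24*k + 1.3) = -6.2*k^5 - 3.6*k^4 + 1.34*k^3 - 1.9*k^2 + 6.98*k + 0.42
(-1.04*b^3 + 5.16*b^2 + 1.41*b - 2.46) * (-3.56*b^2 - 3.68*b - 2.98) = 3.7024*b^5 - 14.5424*b^4 - 20.9092*b^3 - 11.808*b^2 + 4.851*b + 7.3308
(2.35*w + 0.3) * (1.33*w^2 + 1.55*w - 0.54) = 3.1255*w^3 + 4.0415*w^2 - 0.804*w - 0.162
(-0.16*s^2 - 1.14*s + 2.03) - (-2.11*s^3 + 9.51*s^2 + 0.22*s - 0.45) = 2.11*s^3 - 9.67*s^2 - 1.36*s + 2.48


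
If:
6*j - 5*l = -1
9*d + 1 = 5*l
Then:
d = 5*l/9 - 1/9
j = 5*l/6 - 1/6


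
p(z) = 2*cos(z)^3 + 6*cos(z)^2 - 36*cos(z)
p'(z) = -6*sin(z)*cos(z)^2 - 12*sin(z)*cos(z) + 36*sin(z)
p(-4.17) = 19.91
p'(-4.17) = 34.77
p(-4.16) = 20.25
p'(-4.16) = 34.60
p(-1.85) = 10.34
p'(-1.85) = -37.35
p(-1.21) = -11.87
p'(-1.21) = -29.02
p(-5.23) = -16.10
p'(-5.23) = 24.85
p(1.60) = 1.06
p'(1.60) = 36.33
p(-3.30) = 39.47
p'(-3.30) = 6.63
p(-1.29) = -9.47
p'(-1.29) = -30.95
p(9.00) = 36.27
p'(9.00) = 17.29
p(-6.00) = -27.26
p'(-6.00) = 5.29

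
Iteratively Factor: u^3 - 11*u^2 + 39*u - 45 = (u - 5)*(u^2 - 6*u + 9) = (u - 5)*(u - 3)*(u - 3)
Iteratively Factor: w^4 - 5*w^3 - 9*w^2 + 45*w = (w - 5)*(w^3 - 9*w) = (w - 5)*(w + 3)*(w^2 - 3*w) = (w - 5)*(w - 3)*(w + 3)*(w)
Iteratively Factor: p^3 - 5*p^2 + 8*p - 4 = (p - 2)*(p^2 - 3*p + 2) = (p - 2)^2*(p - 1)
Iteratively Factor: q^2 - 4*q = (q)*(q - 4)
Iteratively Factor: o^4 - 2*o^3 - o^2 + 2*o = (o - 2)*(o^3 - o) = (o - 2)*(o - 1)*(o^2 + o) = (o - 2)*(o - 1)*(o + 1)*(o)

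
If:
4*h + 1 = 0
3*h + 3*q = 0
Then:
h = -1/4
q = 1/4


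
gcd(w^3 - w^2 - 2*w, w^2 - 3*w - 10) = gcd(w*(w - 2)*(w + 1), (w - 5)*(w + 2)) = 1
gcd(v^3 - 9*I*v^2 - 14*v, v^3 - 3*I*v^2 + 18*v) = v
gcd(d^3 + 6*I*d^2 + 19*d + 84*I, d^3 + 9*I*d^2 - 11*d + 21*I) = d^2 + 10*I*d - 21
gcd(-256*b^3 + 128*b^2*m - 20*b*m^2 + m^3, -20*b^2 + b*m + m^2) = 4*b - m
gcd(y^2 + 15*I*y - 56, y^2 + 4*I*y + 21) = y + 7*I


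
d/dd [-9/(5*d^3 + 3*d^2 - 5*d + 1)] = 9*(15*d^2 + 6*d - 5)/(5*d^3 + 3*d^2 - 5*d + 1)^2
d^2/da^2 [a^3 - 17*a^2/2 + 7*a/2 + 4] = 6*a - 17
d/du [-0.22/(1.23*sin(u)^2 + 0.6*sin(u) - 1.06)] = (0.5412*sin(u) + 0.132)*cos(u)/(1.23*sin(u)^2 + 0.6*sin(u) - 1.06)^2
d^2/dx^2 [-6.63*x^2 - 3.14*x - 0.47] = -13.2600000000000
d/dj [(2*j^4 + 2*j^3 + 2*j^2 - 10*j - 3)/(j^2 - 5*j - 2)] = (4*j^5 - 28*j^4 - 36*j^3 - 12*j^2 - 2*j + 5)/(j^4 - 10*j^3 + 21*j^2 + 20*j + 4)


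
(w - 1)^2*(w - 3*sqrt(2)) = w^3 - 3*sqrt(2)*w^2 - 2*w^2 + w + 6*sqrt(2)*w - 3*sqrt(2)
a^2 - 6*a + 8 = (a - 4)*(a - 2)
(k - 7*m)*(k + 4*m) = k^2 - 3*k*m - 28*m^2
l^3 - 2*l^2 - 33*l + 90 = (l - 5)*(l - 3)*(l + 6)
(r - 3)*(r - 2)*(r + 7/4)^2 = r^4 - 3*r^3/2 - 135*r^2/16 + 91*r/16 + 147/8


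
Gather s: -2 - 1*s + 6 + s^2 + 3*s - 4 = s^2 + 2*s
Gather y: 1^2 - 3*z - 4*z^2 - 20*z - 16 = -4*z^2 - 23*z - 15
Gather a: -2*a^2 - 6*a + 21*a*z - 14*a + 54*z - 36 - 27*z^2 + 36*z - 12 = -2*a^2 + a*(21*z - 20) - 27*z^2 + 90*z - 48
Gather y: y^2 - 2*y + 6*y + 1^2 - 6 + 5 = y^2 + 4*y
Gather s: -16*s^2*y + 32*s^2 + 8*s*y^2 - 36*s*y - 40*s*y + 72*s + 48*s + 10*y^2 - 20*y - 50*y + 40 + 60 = s^2*(32 - 16*y) + s*(8*y^2 - 76*y + 120) + 10*y^2 - 70*y + 100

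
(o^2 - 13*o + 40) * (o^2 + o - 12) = o^4 - 12*o^3 + 15*o^2 + 196*o - 480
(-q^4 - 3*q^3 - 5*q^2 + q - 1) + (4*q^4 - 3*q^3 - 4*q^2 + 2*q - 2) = 3*q^4 - 6*q^3 - 9*q^2 + 3*q - 3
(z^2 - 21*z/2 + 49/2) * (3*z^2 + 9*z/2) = 3*z^4 - 27*z^3 + 105*z^2/4 + 441*z/4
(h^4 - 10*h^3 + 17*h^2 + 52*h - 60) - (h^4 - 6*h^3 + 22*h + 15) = -4*h^3 + 17*h^2 + 30*h - 75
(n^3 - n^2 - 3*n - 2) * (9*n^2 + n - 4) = 9*n^5 - 8*n^4 - 32*n^3 - 17*n^2 + 10*n + 8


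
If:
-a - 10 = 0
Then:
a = -10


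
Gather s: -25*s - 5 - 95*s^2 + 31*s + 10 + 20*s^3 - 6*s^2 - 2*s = 20*s^3 - 101*s^2 + 4*s + 5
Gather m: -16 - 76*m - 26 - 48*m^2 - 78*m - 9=-48*m^2 - 154*m - 51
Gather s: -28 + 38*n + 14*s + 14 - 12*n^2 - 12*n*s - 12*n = -12*n^2 + 26*n + s*(14 - 12*n) - 14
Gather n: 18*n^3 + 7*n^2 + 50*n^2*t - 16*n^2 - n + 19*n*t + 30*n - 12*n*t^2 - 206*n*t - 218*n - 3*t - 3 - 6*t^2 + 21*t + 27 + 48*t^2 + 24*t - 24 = 18*n^3 + n^2*(50*t - 9) + n*(-12*t^2 - 187*t - 189) + 42*t^2 + 42*t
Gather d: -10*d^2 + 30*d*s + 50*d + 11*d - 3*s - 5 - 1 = -10*d^2 + d*(30*s + 61) - 3*s - 6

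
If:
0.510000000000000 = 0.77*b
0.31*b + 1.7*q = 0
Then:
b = 0.66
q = -0.12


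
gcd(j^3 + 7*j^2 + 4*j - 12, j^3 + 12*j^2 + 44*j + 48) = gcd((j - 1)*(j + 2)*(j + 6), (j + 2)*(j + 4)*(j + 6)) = j^2 + 8*j + 12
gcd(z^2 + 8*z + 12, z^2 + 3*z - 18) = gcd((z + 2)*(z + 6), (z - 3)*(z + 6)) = z + 6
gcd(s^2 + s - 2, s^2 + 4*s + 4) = s + 2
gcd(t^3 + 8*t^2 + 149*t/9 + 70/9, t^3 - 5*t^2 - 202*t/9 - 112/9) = t^2 + 3*t + 14/9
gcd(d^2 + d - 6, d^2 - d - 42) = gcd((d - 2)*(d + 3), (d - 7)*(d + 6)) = 1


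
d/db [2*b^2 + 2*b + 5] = 4*b + 2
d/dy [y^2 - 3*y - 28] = 2*y - 3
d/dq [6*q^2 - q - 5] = 12*q - 1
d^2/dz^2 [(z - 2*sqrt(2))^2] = 2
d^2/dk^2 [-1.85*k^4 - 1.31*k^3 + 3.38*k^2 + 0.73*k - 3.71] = -22.2*k^2 - 7.86*k + 6.76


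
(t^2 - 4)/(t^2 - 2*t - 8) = (t - 2)/(t - 4)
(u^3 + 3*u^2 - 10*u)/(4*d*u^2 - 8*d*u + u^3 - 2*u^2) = (u + 5)/(4*d + u)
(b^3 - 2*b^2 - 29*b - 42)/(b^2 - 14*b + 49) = (b^2 + 5*b + 6)/(b - 7)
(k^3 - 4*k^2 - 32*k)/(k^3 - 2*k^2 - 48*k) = (k + 4)/(k + 6)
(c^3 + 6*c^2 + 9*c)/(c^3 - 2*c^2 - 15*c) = (c + 3)/(c - 5)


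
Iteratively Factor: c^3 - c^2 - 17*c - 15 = (c + 1)*(c^2 - 2*c - 15) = (c + 1)*(c + 3)*(c - 5)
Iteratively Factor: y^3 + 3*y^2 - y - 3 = (y - 1)*(y^2 + 4*y + 3) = (y - 1)*(y + 3)*(y + 1)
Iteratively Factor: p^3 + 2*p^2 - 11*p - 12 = (p + 4)*(p^2 - 2*p - 3) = (p - 3)*(p + 4)*(p + 1)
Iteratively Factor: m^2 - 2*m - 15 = (m + 3)*(m - 5)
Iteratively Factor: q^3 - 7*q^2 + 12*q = (q - 3)*(q^2 - 4*q) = (q - 4)*(q - 3)*(q)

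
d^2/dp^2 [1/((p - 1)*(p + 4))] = 2*((p - 1)^2 + (p - 1)*(p + 4) + (p + 4)^2)/((p - 1)^3*(p + 4)^3)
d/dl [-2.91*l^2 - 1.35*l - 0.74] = -5.82*l - 1.35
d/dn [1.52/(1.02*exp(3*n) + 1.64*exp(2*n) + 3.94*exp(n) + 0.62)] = (-4.6512*exp(2*n) - 4.9856*exp(n) - 5.9888)*exp(n)/(1.02*exp(3*n) + 1.64*exp(2*n) + 3.94*exp(n) + 0.62)^2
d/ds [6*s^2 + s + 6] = 12*s + 1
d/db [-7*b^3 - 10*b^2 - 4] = b*(-21*b - 20)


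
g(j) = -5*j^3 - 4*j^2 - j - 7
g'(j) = -15*j^2 - 8*j - 1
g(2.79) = -149.51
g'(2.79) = -140.08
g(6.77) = -1748.55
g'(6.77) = -742.65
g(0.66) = -10.84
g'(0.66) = -12.81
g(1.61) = -39.84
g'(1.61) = -52.76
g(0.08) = -7.11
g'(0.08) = -1.74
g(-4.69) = 425.51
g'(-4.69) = -293.42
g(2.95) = -173.12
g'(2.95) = -155.14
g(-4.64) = 411.01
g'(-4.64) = -286.82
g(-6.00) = 935.00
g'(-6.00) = -493.00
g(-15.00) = 15983.00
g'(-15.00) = -3256.00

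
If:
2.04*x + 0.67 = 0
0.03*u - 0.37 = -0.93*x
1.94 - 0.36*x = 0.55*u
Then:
No Solution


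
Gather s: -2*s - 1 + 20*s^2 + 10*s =20*s^2 + 8*s - 1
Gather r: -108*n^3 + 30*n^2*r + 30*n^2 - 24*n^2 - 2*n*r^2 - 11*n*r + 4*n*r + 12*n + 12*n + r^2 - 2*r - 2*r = -108*n^3 + 6*n^2 + 24*n + r^2*(1 - 2*n) + r*(30*n^2 - 7*n - 4)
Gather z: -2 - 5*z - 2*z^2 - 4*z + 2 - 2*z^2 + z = -4*z^2 - 8*z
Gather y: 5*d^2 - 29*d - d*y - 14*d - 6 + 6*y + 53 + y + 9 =5*d^2 - 43*d + y*(7 - d) + 56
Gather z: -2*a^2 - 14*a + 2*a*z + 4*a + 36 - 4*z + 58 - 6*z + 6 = -2*a^2 - 10*a + z*(2*a - 10) + 100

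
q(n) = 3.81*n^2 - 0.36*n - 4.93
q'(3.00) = 22.50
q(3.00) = 28.28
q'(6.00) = 45.36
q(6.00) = 130.07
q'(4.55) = 34.31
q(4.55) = 72.31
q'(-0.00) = -0.36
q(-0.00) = -4.93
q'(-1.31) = -10.34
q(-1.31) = 2.08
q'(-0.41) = -3.48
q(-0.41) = -4.14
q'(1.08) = 7.87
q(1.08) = -0.87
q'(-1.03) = -8.21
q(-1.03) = -0.52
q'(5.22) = 39.42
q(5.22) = 97.01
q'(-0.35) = -3.03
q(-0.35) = -4.34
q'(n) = 7.62*n - 0.36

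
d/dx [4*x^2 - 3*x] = 8*x - 3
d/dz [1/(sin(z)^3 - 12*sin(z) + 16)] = -3*(sin(z) + 2)*cos(z)/((sin(z) - 2)^3*(sin(z) + 4)^2)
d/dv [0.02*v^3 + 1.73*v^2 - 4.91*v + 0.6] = 0.06*v^2 + 3.46*v - 4.91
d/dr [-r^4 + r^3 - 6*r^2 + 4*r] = -4*r^3 + 3*r^2 - 12*r + 4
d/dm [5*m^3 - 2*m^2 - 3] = m*(15*m - 4)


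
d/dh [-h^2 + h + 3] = 1 - 2*h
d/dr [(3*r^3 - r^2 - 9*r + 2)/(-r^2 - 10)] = 3*(-r^4 - 33*r^2 + 8*r + 30)/(r^4 + 20*r^2 + 100)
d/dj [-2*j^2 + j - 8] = 1 - 4*j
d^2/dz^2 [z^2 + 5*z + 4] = 2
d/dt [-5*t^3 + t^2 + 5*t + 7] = -15*t^2 + 2*t + 5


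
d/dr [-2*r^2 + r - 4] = 1 - 4*r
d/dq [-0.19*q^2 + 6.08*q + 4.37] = 6.08 - 0.38*q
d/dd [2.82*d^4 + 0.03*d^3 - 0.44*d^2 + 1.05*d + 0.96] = 11.28*d^3 + 0.09*d^2 - 0.88*d + 1.05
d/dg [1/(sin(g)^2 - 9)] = -2*sin(g)*cos(g)/(sin(g)^2 - 9)^2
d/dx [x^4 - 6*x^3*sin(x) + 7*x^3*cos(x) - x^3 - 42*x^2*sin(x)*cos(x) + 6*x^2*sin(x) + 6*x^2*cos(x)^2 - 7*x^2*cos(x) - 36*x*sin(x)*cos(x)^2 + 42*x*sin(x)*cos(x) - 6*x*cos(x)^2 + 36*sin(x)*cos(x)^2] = -7*x^3*sin(x) - 6*x^3*cos(x) + 4*x^3 - 11*x^2*sin(x) - 6*x^2*sin(2*x) + 27*x^2*cos(x) - 42*x^2*cos(2*x) - 3*x^2 + 12*x*sin(x) - 36*x*sin(2*x) - 23*x*cos(x) + 48*x*cos(2*x) - 27*x*cos(3*x) + 6*x + 27*sin(x) + 21*sin(2*x) - 9*sin(3*x) - 27*cos(x) - 3*cos(2*x) + 27*cos(3*x) + 36*sqrt(2)*cos(x + pi/4) - 3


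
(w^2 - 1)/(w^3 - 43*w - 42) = (w - 1)/(w^2 - w - 42)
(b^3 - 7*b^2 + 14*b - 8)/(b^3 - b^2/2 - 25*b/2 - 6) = 2*(b^2 - 3*b + 2)/(2*b^2 + 7*b + 3)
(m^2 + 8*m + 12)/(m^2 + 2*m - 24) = (m + 2)/(m - 4)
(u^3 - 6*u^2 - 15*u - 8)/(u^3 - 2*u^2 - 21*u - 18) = (u^2 - 7*u - 8)/(u^2 - 3*u - 18)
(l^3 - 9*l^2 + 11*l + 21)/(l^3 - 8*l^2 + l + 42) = (l + 1)/(l + 2)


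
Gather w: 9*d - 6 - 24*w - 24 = 9*d - 24*w - 30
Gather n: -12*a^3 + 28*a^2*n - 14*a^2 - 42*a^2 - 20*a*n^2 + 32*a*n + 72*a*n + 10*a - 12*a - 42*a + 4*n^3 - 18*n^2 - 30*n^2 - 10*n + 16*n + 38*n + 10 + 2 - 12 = -12*a^3 - 56*a^2 - 44*a + 4*n^3 + n^2*(-20*a - 48) + n*(28*a^2 + 104*a + 44)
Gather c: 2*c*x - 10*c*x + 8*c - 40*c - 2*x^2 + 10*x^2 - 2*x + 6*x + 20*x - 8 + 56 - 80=c*(-8*x - 32) + 8*x^2 + 24*x - 32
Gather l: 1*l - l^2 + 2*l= -l^2 + 3*l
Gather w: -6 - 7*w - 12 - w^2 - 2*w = -w^2 - 9*w - 18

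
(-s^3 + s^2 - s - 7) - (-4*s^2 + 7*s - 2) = -s^3 + 5*s^2 - 8*s - 5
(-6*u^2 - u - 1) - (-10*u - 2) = -6*u^2 + 9*u + 1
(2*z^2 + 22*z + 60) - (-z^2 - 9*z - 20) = 3*z^2 + 31*z + 80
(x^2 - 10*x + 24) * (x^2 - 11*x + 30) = x^4 - 21*x^3 + 164*x^2 - 564*x + 720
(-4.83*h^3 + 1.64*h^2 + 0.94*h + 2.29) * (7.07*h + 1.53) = -34.1481*h^4 + 4.2049*h^3 + 9.155*h^2 + 17.6285*h + 3.5037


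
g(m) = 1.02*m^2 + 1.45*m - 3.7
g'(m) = 2.04*m + 1.45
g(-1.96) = -2.62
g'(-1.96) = -2.55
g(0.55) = -2.59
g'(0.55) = 2.57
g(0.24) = -3.29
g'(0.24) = 1.94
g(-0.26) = -4.01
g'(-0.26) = 0.92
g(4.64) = 24.99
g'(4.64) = 10.92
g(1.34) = 0.07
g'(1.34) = 4.18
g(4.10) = 19.39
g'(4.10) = 9.81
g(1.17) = -0.61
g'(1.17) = 3.84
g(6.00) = 41.72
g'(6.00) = 13.69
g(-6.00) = 24.32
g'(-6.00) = -10.79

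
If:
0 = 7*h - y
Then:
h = y/7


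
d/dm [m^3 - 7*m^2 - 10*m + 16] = 3*m^2 - 14*m - 10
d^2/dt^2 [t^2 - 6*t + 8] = 2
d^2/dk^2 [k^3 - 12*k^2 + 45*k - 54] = 6*k - 24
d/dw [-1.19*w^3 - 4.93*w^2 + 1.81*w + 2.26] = -3.57*w^2 - 9.86*w + 1.81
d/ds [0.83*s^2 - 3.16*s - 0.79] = 1.66*s - 3.16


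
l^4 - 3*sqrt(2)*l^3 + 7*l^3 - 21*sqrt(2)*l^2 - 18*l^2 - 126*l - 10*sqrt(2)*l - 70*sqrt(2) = (l + 7)*(l - 5*sqrt(2))*(l + sqrt(2))^2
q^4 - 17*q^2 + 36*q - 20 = (q - 2)^2*(q - 1)*(q + 5)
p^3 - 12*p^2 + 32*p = p*(p - 8)*(p - 4)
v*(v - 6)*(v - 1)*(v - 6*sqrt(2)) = v^4 - 6*sqrt(2)*v^3 - 7*v^3 + 6*v^2 + 42*sqrt(2)*v^2 - 36*sqrt(2)*v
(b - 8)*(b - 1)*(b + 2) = b^3 - 7*b^2 - 10*b + 16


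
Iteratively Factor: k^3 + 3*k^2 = (k)*(k^2 + 3*k) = k^2*(k + 3)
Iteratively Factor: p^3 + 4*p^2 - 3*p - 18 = (p + 3)*(p^2 + p - 6) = (p - 2)*(p + 3)*(p + 3)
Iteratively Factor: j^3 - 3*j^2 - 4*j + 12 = (j - 3)*(j^2 - 4) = (j - 3)*(j - 2)*(j + 2)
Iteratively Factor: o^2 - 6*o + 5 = (o - 1)*(o - 5)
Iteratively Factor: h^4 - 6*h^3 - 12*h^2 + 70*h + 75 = (h - 5)*(h^3 - h^2 - 17*h - 15) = (h - 5)*(h + 3)*(h^2 - 4*h - 5) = (h - 5)*(h + 1)*(h + 3)*(h - 5)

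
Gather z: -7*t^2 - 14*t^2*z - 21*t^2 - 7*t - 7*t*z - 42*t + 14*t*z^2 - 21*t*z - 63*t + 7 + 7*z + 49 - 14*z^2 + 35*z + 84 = -28*t^2 - 112*t + z^2*(14*t - 14) + z*(-14*t^2 - 28*t + 42) + 140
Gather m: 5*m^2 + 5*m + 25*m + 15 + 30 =5*m^2 + 30*m + 45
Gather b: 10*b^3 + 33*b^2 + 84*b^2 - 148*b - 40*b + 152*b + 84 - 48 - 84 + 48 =10*b^3 + 117*b^2 - 36*b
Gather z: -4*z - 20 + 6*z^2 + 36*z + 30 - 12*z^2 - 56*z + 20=-6*z^2 - 24*z + 30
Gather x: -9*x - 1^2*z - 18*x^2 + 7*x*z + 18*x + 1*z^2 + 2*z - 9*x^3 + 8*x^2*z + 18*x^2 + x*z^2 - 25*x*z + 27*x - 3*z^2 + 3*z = -9*x^3 + 8*x^2*z + x*(z^2 - 18*z + 36) - 2*z^2 + 4*z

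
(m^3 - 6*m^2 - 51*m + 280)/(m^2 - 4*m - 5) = (m^2 - m - 56)/(m + 1)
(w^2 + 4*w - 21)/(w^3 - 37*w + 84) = 1/(w - 4)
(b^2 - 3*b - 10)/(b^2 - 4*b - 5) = (b + 2)/(b + 1)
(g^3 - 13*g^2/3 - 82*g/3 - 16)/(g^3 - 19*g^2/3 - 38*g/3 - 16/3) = (g + 3)/(g + 1)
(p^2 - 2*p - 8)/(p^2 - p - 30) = (-p^2 + 2*p + 8)/(-p^2 + p + 30)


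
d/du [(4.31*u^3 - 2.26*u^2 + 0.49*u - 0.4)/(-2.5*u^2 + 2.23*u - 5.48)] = (-10.775*u^4 + 19.2226*u^3 - 74.6712*u^2 + 22.7696*u - 1.7932)/(6.25*u^4 - 11.15*u^3 + 32.3729*u^2 - 24.4408*u + 30.0304)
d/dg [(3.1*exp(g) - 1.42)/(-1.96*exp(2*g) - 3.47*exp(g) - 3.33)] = (6.076*exp(2*g) - 5.5664*exp(g) - 15.2504)*exp(g)/(3.8416*exp(4*g) + 13.6024*exp(3*g) + 25.0945*exp(2*g) + 23.1102*exp(g) + 11.0889)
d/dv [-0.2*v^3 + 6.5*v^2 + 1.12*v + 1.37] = -0.6*v^2 + 13.0*v + 1.12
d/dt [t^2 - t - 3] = 2*t - 1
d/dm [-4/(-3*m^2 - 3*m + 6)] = 4*(-2*m - 1)/(3*(m^2 + m - 2)^2)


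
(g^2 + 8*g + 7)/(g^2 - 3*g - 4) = (g + 7)/(g - 4)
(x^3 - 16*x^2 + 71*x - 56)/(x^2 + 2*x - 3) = (x^2 - 15*x + 56)/(x + 3)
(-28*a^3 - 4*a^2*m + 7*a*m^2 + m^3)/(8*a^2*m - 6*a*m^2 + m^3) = (-14*a^2 - 9*a*m - m^2)/(m*(4*a - m))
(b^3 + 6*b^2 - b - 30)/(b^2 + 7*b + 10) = (b^2 + b - 6)/(b + 2)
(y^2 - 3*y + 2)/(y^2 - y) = (y - 2)/y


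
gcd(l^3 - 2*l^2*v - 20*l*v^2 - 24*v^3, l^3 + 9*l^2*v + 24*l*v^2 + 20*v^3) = l^2 + 4*l*v + 4*v^2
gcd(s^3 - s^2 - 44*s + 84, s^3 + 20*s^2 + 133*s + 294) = s + 7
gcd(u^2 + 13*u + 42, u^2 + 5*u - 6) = u + 6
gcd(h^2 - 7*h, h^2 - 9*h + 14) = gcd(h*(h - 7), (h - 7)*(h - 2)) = h - 7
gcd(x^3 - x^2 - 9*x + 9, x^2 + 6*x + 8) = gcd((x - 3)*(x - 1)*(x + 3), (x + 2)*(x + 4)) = 1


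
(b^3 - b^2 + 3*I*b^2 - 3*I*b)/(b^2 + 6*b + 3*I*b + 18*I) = b*(b - 1)/(b + 6)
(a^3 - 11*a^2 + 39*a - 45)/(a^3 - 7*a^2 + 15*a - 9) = (a - 5)/(a - 1)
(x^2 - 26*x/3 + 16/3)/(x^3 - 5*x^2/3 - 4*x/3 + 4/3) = (x - 8)/(x^2 - x - 2)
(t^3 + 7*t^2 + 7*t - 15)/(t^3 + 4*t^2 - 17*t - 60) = (t - 1)/(t - 4)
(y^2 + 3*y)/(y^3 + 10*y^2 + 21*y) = 1/(y + 7)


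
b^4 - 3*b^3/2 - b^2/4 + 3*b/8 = b*(b - 3/2)*(b - 1/2)*(b + 1/2)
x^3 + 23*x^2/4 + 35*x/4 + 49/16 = (x + 1/2)*(x + 7/4)*(x + 7/2)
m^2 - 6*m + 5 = (m - 5)*(m - 1)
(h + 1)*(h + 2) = h^2 + 3*h + 2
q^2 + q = q*(q + 1)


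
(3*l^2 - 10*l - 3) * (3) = 9*l^2 - 30*l - 9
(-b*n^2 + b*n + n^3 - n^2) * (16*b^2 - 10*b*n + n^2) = -16*b^3*n^2 + 16*b^3*n + 26*b^2*n^3 - 26*b^2*n^2 - 11*b*n^4 + 11*b*n^3 + n^5 - n^4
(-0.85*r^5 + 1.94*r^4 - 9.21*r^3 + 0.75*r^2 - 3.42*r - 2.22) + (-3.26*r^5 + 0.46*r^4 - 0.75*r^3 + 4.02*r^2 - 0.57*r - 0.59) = -4.11*r^5 + 2.4*r^4 - 9.96*r^3 + 4.77*r^2 - 3.99*r - 2.81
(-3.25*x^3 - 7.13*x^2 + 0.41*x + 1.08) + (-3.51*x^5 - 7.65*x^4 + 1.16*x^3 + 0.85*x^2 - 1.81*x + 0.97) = -3.51*x^5 - 7.65*x^4 - 2.09*x^3 - 6.28*x^2 - 1.4*x + 2.05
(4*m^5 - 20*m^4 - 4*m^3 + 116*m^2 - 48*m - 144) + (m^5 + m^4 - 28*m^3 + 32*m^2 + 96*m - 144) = 5*m^5 - 19*m^4 - 32*m^3 + 148*m^2 + 48*m - 288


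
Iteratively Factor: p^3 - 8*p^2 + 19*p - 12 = (p - 3)*(p^2 - 5*p + 4) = (p - 4)*(p - 3)*(p - 1)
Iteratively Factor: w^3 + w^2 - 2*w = (w)*(w^2 + w - 2) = w*(w + 2)*(w - 1)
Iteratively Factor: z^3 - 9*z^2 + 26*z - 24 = (z - 2)*(z^2 - 7*z + 12) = (z - 3)*(z - 2)*(z - 4)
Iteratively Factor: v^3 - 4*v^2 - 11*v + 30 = (v - 5)*(v^2 + v - 6) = (v - 5)*(v - 2)*(v + 3)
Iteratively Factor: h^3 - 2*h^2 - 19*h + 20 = (h - 5)*(h^2 + 3*h - 4) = (h - 5)*(h - 1)*(h + 4)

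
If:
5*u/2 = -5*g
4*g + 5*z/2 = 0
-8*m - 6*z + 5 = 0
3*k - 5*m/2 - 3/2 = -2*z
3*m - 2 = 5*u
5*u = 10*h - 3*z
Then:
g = 5/544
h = -37/2720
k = 1697/1632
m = 173/272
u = -5/272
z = -1/68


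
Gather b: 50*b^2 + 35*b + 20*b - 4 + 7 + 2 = 50*b^2 + 55*b + 5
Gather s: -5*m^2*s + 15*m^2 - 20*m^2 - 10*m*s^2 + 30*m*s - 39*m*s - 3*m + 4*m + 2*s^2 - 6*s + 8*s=-5*m^2 + m + s^2*(2 - 10*m) + s*(-5*m^2 - 9*m + 2)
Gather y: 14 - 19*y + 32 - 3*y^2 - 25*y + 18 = -3*y^2 - 44*y + 64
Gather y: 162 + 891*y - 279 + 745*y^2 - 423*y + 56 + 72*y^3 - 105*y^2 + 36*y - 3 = 72*y^3 + 640*y^2 + 504*y - 64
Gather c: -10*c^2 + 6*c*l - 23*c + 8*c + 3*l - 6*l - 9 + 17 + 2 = -10*c^2 + c*(6*l - 15) - 3*l + 10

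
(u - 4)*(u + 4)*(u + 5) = u^3 + 5*u^2 - 16*u - 80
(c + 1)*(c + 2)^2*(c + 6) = c^4 + 11*c^3 + 38*c^2 + 52*c + 24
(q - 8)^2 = q^2 - 16*q + 64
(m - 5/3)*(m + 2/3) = m^2 - m - 10/9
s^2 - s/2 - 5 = (s - 5/2)*(s + 2)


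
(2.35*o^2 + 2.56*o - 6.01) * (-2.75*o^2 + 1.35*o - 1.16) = -6.4625*o^4 - 3.8675*o^3 + 17.2575*o^2 - 11.0831*o + 6.9716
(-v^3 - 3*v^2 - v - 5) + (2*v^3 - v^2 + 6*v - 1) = v^3 - 4*v^2 + 5*v - 6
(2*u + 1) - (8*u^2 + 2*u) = 1 - 8*u^2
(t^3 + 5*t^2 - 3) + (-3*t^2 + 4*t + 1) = t^3 + 2*t^2 + 4*t - 2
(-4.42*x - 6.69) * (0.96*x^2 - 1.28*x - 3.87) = -4.2432*x^3 - 0.7648*x^2 + 25.6686*x + 25.8903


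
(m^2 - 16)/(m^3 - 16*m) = 1/m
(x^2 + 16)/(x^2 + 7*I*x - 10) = (x^2 + 16)/(x^2 + 7*I*x - 10)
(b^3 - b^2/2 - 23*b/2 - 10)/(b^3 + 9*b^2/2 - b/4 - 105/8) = 4*(b^2 - 3*b - 4)/(4*b^2 + 8*b - 21)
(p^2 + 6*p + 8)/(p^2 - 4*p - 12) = (p + 4)/(p - 6)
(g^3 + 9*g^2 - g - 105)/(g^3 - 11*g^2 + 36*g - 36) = (g^2 + 12*g + 35)/(g^2 - 8*g + 12)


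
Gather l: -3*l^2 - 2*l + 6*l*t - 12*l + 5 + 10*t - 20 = -3*l^2 + l*(6*t - 14) + 10*t - 15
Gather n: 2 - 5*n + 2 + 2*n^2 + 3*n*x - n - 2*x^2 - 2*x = 2*n^2 + n*(3*x - 6) - 2*x^2 - 2*x + 4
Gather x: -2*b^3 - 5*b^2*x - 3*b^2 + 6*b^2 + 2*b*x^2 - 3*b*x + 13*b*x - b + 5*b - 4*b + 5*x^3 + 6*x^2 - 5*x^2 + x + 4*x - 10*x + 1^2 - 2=-2*b^3 + 3*b^2 + 5*x^3 + x^2*(2*b + 1) + x*(-5*b^2 + 10*b - 5) - 1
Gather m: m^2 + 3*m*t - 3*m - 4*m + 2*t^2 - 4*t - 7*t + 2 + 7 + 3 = m^2 + m*(3*t - 7) + 2*t^2 - 11*t + 12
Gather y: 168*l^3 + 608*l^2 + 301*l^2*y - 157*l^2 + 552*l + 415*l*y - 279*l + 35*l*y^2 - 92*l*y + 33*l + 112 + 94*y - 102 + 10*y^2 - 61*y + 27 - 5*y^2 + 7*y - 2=168*l^3 + 451*l^2 + 306*l + y^2*(35*l + 5) + y*(301*l^2 + 323*l + 40) + 35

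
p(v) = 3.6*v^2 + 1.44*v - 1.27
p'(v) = 7.2*v + 1.44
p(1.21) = 5.74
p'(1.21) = 10.15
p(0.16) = -0.95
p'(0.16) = 2.59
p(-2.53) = 18.13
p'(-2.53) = -16.78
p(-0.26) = -1.40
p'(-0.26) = -0.43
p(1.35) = 7.24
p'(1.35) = 11.16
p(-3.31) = 33.41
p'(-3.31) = -22.39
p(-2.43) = 16.49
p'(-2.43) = -16.06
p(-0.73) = -0.40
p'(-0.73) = -3.82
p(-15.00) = 787.13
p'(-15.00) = -106.56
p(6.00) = 136.97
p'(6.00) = 44.64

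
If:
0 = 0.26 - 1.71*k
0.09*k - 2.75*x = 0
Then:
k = 0.15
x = 0.00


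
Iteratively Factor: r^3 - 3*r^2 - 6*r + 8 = (r - 1)*(r^2 - 2*r - 8) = (r - 1)*(r + 2)*(r - 4)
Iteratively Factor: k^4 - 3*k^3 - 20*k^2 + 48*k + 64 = (k + 1)*(k^3 - 4*k^2 - 16*k + 64) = (k + 1)*(k + 4)*(k^2 - 8*k + 16) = (k - 4)*(k + 1)*(k + 4)*(k - 4)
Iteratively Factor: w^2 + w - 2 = (w - 1)*(w + 2)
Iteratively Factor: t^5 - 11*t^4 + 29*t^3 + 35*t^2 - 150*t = (t - 3)*(t^4 - 8*t^3 + 5*t^2 + 50*t) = (t - 5)*(t - 3)*(t^3 - 3*t^2 - 10*t) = (t - 5)*(t - 3)*(t + 2)*(t^2 - 5*t) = t*(t - 5)*(t - 3)*(t + 2)*(t - 5)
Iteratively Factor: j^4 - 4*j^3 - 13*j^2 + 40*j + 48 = (j + 1)*(j^3 - 5*j^2 - 8*j + 48) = (j - 4)*(j + 1)*(j^2 - j - 12) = (j - 4)*(j + 1)*(j + 3)*(j - 4)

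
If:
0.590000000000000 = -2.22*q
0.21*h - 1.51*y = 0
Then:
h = 7.19047619047619*y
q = -0.27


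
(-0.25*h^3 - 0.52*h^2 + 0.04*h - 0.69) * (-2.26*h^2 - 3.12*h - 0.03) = 0.565*h^5 + 1.9552*h^4 + 1.5395*h^3 + 1.4502*h^2 + 2.1516*h + 0.0207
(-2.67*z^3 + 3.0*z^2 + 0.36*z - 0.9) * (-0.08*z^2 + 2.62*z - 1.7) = 0.2136*z^5 - 7.2354*z^4 + 12.3702*z^3 - 4.0848*z^2 - 2.97*z + 1.53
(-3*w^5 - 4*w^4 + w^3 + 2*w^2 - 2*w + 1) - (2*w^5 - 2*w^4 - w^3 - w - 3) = -5*w^5 - 2*w^4 + 2*w^3 + 2*w^2 - w + 4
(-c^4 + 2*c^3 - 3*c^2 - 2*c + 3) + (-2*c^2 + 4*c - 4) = -c^4 + 2*c^3 - 5*c^2 + 2*c - 1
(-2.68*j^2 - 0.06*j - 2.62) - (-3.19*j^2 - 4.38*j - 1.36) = 0.51*j^2 + 4.32*j - 1.26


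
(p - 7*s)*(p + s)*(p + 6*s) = p^3 - 43*p*s^2 - 42*s^3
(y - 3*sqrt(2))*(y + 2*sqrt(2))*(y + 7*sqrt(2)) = y^3 + 6*sqrt(2)*y^2 - 26*y - 84*sqrt(2)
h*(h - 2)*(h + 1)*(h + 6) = h^4 + 5*h^3 - 8*h^2 - 12*h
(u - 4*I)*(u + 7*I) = u^2 + 3*I*u + 28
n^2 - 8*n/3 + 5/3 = (n - 5/3)*(n - 1)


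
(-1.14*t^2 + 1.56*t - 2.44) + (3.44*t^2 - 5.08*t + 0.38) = 2.3*t^2 - 3.52*t - 2.06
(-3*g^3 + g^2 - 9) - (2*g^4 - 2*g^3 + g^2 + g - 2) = -2*g^4 - g^3 - g - 7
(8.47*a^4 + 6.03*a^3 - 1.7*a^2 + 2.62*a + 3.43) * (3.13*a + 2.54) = 26.5111*a^5 + 40.3877*a^4 + 9.9952*a^3 + 3.8826*a^2 + 17.3907*a + 8.7122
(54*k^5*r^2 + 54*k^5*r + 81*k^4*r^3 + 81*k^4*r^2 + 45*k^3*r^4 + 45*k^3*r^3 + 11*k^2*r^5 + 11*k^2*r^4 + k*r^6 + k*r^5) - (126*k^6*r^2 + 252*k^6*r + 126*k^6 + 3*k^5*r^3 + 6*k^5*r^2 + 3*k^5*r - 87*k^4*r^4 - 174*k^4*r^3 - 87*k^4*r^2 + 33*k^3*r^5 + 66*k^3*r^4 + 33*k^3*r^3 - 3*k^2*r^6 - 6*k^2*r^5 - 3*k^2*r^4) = -126*k^6*r^2 - 252*k^6*r - 126*k^6 - 3*k^5*r^3 + 48*k^5*r^2 + 51*k^5*r + 87*k^4*r^4 + 255*k^4*r^3 + 168*k^4*r^2 - 33*k^3*r^5 - 21*k^3*r^4 + 12*k^3*r^3 + 3*k^2*r^6 + 17*k^2*r^5 + 14*k^2*r^4 + k*r^6 + k*r^5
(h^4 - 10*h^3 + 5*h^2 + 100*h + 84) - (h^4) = -10*h^3 + 5*h^2 + 100*h + 84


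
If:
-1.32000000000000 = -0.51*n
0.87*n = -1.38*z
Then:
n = 2.59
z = -1.63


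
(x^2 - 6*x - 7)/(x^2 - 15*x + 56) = (x + 1)/(x - 8)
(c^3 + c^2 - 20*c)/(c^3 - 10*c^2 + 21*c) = (c^2 + c - 20)/(c^2 - 10*c + 21)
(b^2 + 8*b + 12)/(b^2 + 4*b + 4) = (b + 6)/(b + 2)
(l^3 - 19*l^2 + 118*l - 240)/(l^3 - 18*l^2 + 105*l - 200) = (l - 6)/(l - 5)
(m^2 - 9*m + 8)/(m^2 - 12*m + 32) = (m - 1)/(m - 4)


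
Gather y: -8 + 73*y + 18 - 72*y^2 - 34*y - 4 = -72*y^2 + 39*y + 6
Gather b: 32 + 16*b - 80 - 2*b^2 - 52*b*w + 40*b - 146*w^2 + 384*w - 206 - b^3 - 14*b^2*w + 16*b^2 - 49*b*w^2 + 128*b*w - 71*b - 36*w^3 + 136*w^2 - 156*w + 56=-b^3 + b^2*(14 - 14*w) + b*(-49*w^2 + 76*w - 15) - 36*w^3 - 10*w^2 + 228*w - 198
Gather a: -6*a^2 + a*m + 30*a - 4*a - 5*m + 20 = -6*a^2 + a*(m + 26) - 5*m + 20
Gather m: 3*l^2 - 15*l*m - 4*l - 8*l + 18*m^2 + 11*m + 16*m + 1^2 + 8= 3*l^2 - 12*l + 18*m^2 + m*(27 - 15*l) + 9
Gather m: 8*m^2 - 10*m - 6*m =8*m^2 - 16*m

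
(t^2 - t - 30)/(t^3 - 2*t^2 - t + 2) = (t^2 - t - 30)/(t^3 - 2*t^2 - t + 2)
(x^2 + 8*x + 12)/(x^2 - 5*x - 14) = (x + 6)/(x - 7)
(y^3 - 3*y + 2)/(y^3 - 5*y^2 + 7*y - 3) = (y + 2)/(y - 3)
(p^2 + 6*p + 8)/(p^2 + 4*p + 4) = (p + 4)/(p + 2)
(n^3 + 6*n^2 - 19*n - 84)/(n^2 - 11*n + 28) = (n^2 + 10*n + 21)/(n - 7)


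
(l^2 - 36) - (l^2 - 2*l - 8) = 2*l - 28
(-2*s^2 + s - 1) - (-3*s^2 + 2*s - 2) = s^2 - s + 1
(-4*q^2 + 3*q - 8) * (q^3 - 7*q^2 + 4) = -4*q^5 + 31*q^4 - 29*q^3 + 40*q^2 + 12*q - 32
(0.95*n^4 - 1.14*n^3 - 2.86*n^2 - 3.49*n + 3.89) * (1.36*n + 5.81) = 1.292*n^5 + 3.9691*n^4 - 10.513*n^3 - 21.363*n^2 - 14.9865*n + 22.6009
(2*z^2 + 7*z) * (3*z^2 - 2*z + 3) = 6*z^4 + 17*z^3 - 8*z^2 + 21*z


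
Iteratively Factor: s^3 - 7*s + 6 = (s - 2)*(s^2 + 2*s - 3) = (s - 2)*(s - 1)*(s + 3)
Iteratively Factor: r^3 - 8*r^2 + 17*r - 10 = (r - 5)*(r^2 - 3*r + 2) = (r - 5)*(r - 1)*(r - 2)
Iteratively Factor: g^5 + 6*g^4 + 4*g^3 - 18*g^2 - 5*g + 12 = (g - 1)*(g^4 + 7*g^3 + 11*g^2 - 7*g - 12) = (g - 1)*(g + 3)*(g^3 + 4*g^2 - g - 4) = (g - 1)*(g + 3)*(g + 4)*(g^2 - 1) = (g - 1)*(g + 1)*(g + 3)*(g + 4)*(g - 1)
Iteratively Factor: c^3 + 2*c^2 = (c)*(c^2 + 2*c) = c^2*(c + 2)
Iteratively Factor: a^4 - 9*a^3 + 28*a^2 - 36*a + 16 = (a - 2)*(a^3 - 7*a^2 + 14*a - 8) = (a - 2)^2*(a^2 - 5*a + 4) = (a - 2)^2*(a - 1)*(a - 4)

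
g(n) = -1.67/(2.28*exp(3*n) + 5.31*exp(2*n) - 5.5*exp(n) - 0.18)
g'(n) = -1.67*(-6.84*exp(3*n) - 10.62*exp(2*n) + 5.5*exp(n))/(2.28*exp(3*n) + 5.31*exp(2*n) - 5.5*exp(n) - 0.18)^2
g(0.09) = -0.53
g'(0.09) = 2.64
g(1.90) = -0.00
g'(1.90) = 0.01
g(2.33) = -0.00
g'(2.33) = 0.00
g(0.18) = -0.35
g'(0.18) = 1.50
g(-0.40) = 2.10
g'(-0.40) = 8.33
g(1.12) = -0.02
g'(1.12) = 0.05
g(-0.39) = 2.19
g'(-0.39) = 9.40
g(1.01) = -0.02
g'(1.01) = 0.07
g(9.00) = 0.00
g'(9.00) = 0.00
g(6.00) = 0.00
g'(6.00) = 0.00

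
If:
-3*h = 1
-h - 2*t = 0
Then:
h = -1/3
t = 1/6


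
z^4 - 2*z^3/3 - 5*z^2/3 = z^2*(z - 5/3)*(z + 1)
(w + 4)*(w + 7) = w^2 + 11*w + 28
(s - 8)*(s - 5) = s^2 - 13*s + 40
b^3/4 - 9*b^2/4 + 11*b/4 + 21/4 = (b/4 + 1/4)*(b - 7)*(b - 3)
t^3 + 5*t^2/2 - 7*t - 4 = (t - 2)*(t + 1/2)*(t + 4)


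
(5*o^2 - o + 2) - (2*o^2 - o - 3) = 3*o^2 + 5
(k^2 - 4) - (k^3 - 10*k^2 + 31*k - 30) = -k^3 + 11*k^2 - 31*k + 26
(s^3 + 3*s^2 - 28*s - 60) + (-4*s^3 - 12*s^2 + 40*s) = -3*s^3 - 9*s^2 + 12*s - 60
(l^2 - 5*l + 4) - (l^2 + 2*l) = 4 - 7*l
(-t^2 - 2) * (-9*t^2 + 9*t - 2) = 9*t^4 - 9*t^3 + 20*t^2 - 18*t + 4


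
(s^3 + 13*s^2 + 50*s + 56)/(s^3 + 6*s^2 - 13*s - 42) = (s + 4)/(s - 3)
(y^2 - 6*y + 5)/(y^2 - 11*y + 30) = (y - 1)/(y - 6)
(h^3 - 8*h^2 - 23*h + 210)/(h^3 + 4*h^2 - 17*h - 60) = (h^2 - 13*h + 42)/(h^2 - h - 12)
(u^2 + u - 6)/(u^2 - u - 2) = (u + 3)/(u + 1)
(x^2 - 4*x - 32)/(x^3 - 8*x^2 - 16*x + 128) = 1/(x - 4)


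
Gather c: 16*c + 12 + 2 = 16*c + 14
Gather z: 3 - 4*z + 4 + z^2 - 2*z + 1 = z^2 - 6*z + 8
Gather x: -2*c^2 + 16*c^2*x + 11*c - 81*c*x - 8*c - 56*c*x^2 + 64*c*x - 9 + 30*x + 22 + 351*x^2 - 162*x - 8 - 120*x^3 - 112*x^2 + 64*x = -2*c^2 + 3*c - 120*x^3 + x^2*(239 - 56*c) + x*(16*c^2 - 17*c - 68) + 5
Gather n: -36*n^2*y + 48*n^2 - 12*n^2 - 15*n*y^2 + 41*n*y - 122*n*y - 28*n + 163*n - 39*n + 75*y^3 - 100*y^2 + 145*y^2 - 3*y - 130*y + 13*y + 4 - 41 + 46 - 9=n^2*(36 - 36*y) + n*(-15*y^2 - 81*y + 96) + 75*y^3 + 45*y^2 - 120*y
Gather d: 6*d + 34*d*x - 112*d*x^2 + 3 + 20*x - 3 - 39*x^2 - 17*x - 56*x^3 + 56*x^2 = d*(-112*x^2 + 34*x + 6) - 56*x^3 + 17*x^2 + 3*x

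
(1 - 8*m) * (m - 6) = -8*m^2 + 49*m - 6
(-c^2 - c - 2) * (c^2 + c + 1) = -c^4 - 2*c^3 - 4*c^2 - 3*c - 2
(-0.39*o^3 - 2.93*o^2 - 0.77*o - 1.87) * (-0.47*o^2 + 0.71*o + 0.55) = 0.1833*o^5 + 1.1002*o^4 - 1.9329*o^3 - 1.2793*o^2 - 1.7512*o - 1.0285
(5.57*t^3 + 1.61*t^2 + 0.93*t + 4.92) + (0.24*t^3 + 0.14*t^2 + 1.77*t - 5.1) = 5.81*t^3 + 1.75*t^2 + 2.7*t - 0.18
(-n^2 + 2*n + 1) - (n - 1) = -n^2 + n + 2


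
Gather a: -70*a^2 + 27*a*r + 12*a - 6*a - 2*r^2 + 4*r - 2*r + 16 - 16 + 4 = -70*a^2 + a*(27*r + 6) - 2*r^2 + 2*r + 4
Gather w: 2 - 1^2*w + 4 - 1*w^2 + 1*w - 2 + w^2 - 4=0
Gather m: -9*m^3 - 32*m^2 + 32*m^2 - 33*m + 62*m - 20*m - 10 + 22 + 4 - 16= -9*m^3 + 9*m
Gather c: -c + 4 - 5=-c - 1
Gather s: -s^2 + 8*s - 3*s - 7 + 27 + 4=-s^2 + 5*s + 24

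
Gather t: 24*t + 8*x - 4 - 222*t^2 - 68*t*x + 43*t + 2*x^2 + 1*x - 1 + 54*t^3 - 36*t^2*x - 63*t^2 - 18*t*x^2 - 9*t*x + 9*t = 54*t^3 + t^2*(-36*x - 285) + t*(-18*x^2 - 77*x + 76) + 2*x^2 + 9*x - 5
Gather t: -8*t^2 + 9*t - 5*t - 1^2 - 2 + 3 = -8*t^2 + 4*t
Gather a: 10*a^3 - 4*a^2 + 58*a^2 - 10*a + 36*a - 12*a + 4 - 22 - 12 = 10*a^3 + 54*a^2 + 14*a - 30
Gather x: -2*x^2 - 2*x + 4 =-2*x^2 - 2*x + 4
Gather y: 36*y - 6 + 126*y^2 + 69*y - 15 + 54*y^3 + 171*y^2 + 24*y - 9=54*y^3 + 297*y^2 + 129*y - 30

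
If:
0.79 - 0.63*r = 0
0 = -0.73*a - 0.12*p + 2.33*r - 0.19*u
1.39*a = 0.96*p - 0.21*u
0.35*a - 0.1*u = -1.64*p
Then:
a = -2.13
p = 1.82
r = 1.25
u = 22.40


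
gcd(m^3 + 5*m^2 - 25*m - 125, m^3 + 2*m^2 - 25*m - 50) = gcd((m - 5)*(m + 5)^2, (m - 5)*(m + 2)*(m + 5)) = m^2 - 25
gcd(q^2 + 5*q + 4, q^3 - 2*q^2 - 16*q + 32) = q + 4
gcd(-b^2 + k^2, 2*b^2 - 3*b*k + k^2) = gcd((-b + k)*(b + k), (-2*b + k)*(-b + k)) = b - k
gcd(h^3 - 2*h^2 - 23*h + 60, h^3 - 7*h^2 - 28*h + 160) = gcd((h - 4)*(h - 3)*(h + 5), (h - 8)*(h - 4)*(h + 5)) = h^2 + h - 20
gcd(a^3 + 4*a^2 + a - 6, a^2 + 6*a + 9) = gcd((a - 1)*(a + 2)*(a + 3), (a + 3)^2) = a + 3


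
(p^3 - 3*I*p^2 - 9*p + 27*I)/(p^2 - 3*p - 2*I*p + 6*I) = (p^2 + 3*p*(1 - I) - 9*I)/(p - 2*I)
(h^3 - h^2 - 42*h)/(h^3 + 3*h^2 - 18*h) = (h - 7)/(h - 3)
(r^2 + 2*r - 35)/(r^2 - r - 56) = (r - 5)/(r - 8)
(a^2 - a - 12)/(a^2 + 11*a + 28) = (a^2 - a - 12)/(a^2 + 11*a + 28)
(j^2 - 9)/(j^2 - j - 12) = (j - 3)/(j - 4)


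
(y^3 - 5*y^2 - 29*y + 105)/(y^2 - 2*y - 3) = (y^2 - 2*y - 35)/(y + 1)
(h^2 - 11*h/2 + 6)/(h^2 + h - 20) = (h - 3/2)/(h + 5)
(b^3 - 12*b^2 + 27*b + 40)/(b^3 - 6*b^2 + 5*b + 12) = (b^2 - 13*b + 40)/(b^2 - 7*b + 12)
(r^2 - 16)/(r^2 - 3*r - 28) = (r - 4)/(r - 7)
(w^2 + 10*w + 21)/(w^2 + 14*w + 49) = (w + 3)/(w + 7)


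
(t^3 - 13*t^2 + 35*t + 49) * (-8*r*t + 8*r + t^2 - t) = -8*r*t^4 + 112*r*t^3 - 384*r*t^2 - 112*r*t + 392*r + t^5 - 14*t^4 + 48*t^3 + 14*t^2 - 49*t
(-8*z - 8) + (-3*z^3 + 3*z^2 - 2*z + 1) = -3*z^3 + 3*z^2 - 10*z - 7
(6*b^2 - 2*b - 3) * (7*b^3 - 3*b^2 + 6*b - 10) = 42*b^5 - 32*b^4 + 21*b^3 - 63*b^2 + 2*b + 30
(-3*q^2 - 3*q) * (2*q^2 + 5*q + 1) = -6*q^4 - 21*q^3 - 18*q^2 - 3*q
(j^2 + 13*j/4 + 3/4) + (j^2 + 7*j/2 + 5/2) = 2*j^2 + 27*j/4 + 13/4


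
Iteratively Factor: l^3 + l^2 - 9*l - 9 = (l + 1)*(l^2 - 9) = (l + 1)*(l + 3)*(l - 3)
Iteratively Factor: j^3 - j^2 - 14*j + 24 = (j + 4)*(j^2 - 5*j + 6) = (j - 2)*(j + 4)*(j - 3)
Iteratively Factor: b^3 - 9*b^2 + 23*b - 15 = (b - 5)*(b^2 - 4*b + 3) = (b - 5)*(b - 1)*(b - 3)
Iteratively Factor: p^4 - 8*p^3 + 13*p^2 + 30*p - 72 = (p - 3)*(p^3 - 5*p^2 - 2*p + 24) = (p - 3)^2*(p^2 - 2*p - 8) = (p - 3)^2*(p + 2)*(p - 4)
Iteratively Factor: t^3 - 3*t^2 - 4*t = (t - 4)*(t^2 + t) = (t - 4)*(t + 1)*(t)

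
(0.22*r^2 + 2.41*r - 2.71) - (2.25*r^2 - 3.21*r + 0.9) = -2.03*r^2 + 5.62*r - 3.61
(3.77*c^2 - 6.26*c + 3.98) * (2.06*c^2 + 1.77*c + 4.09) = 7.7662*c^4 - 6.2227*c^3 + 12.5379*c^2 - 18.5588*c + 16.2782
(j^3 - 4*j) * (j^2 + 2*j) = j^5 + 2*j^4 - 4*j^3 - 8*j^2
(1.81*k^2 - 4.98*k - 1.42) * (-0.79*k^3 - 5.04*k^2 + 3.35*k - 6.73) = -1.4299*k^5 - 5.1882*k^4 + 32.2845*k^3 - 21.7075*k^2 + 28.7584*k + 9.5566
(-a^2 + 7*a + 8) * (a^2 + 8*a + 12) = -a^4 - a^3 + 52*a^2 + 148*a + 96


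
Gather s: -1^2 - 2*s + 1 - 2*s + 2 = 2 - 4*s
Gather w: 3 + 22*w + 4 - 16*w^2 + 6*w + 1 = -16*w^2 + 28*w + 8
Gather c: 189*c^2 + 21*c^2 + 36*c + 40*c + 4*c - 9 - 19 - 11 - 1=210*c^2 + 80*c - 40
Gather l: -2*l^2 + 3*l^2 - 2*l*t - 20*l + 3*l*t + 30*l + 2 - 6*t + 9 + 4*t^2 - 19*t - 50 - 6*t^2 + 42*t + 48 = l^2 + l*(t + 10) - 2*t^2 + 17*t + 9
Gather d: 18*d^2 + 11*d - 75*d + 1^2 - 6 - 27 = 18*d^2 - 64*d - 32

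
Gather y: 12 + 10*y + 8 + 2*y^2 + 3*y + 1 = 2*y^2 + 13*y + 21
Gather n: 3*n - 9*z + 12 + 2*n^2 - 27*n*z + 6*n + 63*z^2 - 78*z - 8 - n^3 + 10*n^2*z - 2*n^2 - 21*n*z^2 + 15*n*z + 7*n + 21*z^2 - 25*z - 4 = -n^3 + 10*n^2*z + n*(-21*z^2 - 12*z + 16) + 84*z^2 - 112*z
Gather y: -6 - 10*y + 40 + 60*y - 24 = 50*y + 10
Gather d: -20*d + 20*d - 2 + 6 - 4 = 0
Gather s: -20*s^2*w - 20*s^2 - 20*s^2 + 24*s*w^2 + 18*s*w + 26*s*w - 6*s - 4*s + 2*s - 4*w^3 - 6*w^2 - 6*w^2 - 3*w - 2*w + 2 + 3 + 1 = s^2*(-20*w - 40) + s*(24*w^2 + 44*w - 8) - 4*w^3 - 12*w^2 - 5*w + 6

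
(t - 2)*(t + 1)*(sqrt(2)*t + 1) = sqrt(2)*t^3 - sqrt(2)*t^2 + t^2 - 2*sqrt(2)*t - t - 2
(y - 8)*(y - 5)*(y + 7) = y^3 - 6*y^2 - 51*y + 280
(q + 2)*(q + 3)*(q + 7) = q^3 + 12*q^2 + 41*q + 42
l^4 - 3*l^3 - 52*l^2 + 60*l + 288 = (l - 8)*(l - 3)*(l + 2)*(l + 6)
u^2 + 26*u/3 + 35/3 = (u + 5/3)*(u + 7)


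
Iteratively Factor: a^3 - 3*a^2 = (a)*(a^2 - 3*a) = a*(a - 3)*(a)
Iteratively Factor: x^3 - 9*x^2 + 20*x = (x - 4)*(x^2 - 5*x) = x*(x - 4)*(x - 5)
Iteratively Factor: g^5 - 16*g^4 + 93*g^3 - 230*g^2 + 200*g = (g - 4)*(g^4 - 12*g^3 + 45*g^2 - 50*g) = (g - 4)*(g - 2)*(g^3 - 10*g^2 + 25*g) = g*(g - 4)*(g - 2)*(g^2 - 10*g + 25) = g*(g - 5)*(g - 4)*(g - 2)*(g - 5)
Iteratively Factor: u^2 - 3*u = (u)*(u - 3)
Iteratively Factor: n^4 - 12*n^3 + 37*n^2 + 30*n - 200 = (n - 5)*(n^3 - 7*n^2 + 2*n + 40) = (n - 5)^2*(n^2 - 2*n - 8) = (n - 5)^2*(n - 4)*(n + 2)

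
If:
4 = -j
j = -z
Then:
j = -4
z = 4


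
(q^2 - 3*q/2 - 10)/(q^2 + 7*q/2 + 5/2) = (q - 4)/(q + 1)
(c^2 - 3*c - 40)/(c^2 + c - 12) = (c^2 - 3*c - 40)/(c^2 + c - 12)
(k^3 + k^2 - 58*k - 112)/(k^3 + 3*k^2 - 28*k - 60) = (k^2 - k - 56)/(k^2 + k - 30)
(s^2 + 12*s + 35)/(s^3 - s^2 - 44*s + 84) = (s + 5)/(s^2 - 8*s + 12)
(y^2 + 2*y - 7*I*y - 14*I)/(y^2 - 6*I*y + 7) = (y + 2)/(y + I)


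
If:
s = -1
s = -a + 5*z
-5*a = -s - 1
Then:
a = 0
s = -1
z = -1/5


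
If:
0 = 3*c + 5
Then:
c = -5/3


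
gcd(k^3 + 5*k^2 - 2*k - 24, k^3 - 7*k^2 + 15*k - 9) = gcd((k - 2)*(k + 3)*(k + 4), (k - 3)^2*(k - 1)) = 1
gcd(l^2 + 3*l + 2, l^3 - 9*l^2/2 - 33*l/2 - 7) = l + 2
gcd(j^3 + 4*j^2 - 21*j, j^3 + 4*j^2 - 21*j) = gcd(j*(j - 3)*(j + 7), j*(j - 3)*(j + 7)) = j^3 + 4*j^2 - 21*j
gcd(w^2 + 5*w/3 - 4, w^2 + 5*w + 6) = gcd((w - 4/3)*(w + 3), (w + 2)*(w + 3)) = w + 3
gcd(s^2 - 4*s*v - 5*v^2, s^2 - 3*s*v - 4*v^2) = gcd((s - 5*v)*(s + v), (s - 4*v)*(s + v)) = s + v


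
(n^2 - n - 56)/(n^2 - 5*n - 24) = (n + 7)/(n + 3)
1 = 1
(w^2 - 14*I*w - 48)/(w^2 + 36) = (w - 8*I)/(w + 6*I)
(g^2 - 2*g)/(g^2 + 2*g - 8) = g/(g + 4)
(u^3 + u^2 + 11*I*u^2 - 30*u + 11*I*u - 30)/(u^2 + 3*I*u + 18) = (u^2 + u*(1 + 5*I) + 5*I)/(u - 3*I)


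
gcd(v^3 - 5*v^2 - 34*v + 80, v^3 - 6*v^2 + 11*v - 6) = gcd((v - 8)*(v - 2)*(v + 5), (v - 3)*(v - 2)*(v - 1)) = v - 2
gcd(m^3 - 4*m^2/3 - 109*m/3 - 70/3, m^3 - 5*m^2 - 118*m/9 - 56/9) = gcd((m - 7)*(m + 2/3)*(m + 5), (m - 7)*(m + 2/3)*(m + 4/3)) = m^2 - 19*m/3 - 14/3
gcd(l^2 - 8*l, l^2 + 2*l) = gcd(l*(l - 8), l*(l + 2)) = l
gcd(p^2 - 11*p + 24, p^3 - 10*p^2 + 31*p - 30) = p - 3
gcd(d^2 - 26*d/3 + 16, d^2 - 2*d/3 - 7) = 1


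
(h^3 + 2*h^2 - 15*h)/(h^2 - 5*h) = (h^2 + 2*h - 15)/(h - 5)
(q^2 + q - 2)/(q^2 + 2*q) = (q - 1)/q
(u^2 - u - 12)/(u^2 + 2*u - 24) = (u + 3)/(u + 6)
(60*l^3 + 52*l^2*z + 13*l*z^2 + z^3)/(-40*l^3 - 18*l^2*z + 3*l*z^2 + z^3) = (6*l + z)/(-4*l + z)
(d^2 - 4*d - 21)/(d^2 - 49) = (d + 3)/(d + 7)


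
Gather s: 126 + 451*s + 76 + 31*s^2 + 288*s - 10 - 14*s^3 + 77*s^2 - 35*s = -14*s^3 + 108*s^2 + 704*s + 192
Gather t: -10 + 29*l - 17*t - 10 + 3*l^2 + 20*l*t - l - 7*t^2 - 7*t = 3*l^2 + 28*l - 7*t^2 + t*(20*l - 24) - 20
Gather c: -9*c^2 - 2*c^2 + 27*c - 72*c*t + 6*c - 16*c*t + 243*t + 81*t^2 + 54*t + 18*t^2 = -11*c^2 + c*(33 - 88*t) + 99*t^2 + 297*t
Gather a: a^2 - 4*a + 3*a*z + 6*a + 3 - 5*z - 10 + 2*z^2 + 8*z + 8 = a^2 + a*(3*z + 2) + 2*z^2 + 3*z + 1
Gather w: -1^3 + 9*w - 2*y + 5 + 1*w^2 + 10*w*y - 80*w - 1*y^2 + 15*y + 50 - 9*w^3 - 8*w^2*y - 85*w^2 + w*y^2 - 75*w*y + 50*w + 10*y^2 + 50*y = -9*w^3 + w^2*(-8*y - 84) + w*(y^2 - 65*y - 21) + 9*y^2 + 63*y + 54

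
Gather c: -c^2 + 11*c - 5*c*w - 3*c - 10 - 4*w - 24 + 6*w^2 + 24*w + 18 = -c^2 + c*(8 - 5*w) + 6*w^2 + 20*w - 16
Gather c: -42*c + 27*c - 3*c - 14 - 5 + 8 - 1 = -18*c - 12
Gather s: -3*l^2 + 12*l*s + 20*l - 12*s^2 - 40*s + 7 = -3*l^2 + 20*l - 12*s^2 + s*(12*l - 40) + 7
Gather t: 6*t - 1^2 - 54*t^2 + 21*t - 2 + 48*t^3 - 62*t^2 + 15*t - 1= 48*t^3 - 116*t^2 + 42*t - 4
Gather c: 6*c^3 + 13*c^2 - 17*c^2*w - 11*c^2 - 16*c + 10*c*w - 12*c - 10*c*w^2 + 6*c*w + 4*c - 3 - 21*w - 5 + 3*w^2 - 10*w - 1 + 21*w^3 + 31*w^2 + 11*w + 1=6*c^3 + c^2*(2 - 17*w) + c*(-10*w^2 + 16*w - 24) + 21*w^3 + 34*w^2 - 20*w - 8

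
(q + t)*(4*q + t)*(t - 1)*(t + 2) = 4*q^2*t^2 + 4*q^2*t - 8*q^2 + 5*q*t^3 + 5*q*t^2 - 10*q*t + t^4 + t^3 - 2*t^2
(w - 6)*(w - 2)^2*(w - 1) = w^4 - 11*w^3 + 38*w^2 - 52*w + 24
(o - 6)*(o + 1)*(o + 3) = o^3 - 2*o^2 - 21*o - 18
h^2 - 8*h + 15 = (h - 5)*(h - 3)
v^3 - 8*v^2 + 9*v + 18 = (v - 6)*(v - 3)*(v + 1)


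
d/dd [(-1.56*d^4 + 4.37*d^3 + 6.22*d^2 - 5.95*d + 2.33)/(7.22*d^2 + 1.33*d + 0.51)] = (-22.5264*d^5 + 25.327*d^4 + 8.4418*d^3 + 57.9177*d^2 - 27.3008*d - 6.1334)/(52.1284*d^4 + 19.2052*d^3 + 9.1333*d^2 + 1.3566*d + 0.2601)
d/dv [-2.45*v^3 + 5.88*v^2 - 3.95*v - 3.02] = -7.35*v^2 + 11.76*v - 3.95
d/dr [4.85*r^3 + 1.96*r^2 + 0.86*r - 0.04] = 14.55*r^2 + 3.92*r + 0.86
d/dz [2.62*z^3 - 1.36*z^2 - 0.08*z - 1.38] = 7.86*z^2 - 2.72*z - 0.08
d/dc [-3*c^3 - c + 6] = -9*c^2 - 1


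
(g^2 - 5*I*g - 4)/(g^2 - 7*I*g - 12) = (g - I)/(g - 3*I)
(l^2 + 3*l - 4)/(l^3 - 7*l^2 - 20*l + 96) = (l - 1)/(l^2 - 11*l + 24)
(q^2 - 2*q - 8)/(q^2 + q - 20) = (q + 2)/(q + 5)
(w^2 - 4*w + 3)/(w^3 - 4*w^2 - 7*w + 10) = (w - 3)/(w^2 - 3*w - 10)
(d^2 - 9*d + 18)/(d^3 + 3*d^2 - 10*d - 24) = (d - 6)/(d^2 + 6*d + 8)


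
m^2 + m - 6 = (m - 2)*(m + 3)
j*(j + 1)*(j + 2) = j^3 + 3*j^2 + 2*j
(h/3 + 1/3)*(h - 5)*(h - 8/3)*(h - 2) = h^4/3 - 26*h^3/9 + 19*h^2/3 + 2*h/3 - 80/9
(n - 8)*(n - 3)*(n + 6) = n^3 - 5*n^2 - 42*n + 144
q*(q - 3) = q^2 - 3*q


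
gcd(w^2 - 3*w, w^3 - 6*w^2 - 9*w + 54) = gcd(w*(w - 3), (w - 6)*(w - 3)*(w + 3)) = w - 3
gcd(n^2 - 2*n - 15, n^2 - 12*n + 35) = n - 5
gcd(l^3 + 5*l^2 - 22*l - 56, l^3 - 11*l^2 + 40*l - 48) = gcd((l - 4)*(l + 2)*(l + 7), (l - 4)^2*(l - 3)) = l - 4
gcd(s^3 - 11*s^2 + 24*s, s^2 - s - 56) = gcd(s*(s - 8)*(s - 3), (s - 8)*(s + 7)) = s - 8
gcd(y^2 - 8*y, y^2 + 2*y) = y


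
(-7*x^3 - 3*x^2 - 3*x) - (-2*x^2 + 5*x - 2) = -7*x^3 - x^2 - 8*x + 2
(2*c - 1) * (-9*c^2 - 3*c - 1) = -18*c^3 + 3*c^2 + c + 1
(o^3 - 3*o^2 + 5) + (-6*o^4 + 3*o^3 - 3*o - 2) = -6*o^4 + 4*o^3 - 3*o^2 - 3*o + 3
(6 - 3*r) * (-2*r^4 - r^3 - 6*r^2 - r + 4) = 6*r^5 - 9*r^4 + 12*r^3 - 33*r^2 - 18*r + 24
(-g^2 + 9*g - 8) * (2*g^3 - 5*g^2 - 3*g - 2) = -2*g^5 + 23*g^4 - 58*g^3 + 15*g^2 + 6*g + 16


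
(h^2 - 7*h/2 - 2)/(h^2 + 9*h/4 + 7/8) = 4*(h - 4)/(4*h + 7)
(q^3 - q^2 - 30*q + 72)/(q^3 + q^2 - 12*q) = (q^2 + 2*q - 24)/(q*(q + 4))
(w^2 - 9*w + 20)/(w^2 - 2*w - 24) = (-w^2 + 9*w - 20)/(-w^2 + 2*w + 24)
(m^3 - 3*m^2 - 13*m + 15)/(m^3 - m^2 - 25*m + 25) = (m + 3)/(m + 5)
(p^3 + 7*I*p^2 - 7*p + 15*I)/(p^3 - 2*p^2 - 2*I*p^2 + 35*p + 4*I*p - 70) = (p^2 + 2*I*p + 3)/(p^2 - p*(2 + 7*I) + 14*I)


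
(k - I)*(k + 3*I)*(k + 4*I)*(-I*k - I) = -I*k^4 + 6*k^3 - I*k^3 + 6*k^2 + 5*I*k^2 + 12*k + 5*I*k + 12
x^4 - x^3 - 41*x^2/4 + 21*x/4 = x*(x - 7/2)*(x - 1/2)*(x + 3)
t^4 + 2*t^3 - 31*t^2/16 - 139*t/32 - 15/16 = (t - 3/2)*(t + 1/4)*(t + 5/4)*(t + 2)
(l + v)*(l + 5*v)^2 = l^3 + 11*l^2*v + 35*l*v^2 + 25*v^3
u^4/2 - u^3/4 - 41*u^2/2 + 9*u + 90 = (u/2 + 1)*(u - 6)*(u - 5/2)*(u + 6)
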